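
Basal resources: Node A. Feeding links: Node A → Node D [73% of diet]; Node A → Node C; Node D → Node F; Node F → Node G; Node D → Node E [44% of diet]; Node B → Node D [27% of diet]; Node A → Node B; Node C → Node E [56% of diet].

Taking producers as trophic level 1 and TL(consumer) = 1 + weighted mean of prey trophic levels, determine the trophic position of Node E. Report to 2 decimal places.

3.12

Node B: 1 + 1 = 2
Node C: 1 + 1 = 2
Node D: 1 + (0.73×1 + 0.27×2) = 2.27
Node E: 1 + (0.44×2.27 + 0.56×2) = 3.1188
Node F: 1 + 2.27 = 3.27
Node G: 1 + 3.27 = 4.27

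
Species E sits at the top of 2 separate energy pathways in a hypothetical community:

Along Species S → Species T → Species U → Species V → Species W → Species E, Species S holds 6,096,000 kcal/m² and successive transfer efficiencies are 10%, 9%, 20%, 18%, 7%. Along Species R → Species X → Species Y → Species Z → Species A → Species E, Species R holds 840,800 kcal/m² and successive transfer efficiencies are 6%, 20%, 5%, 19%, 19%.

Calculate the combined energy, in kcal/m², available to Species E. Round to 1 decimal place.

Via Species S: 6096000 × 0.1 × 0.09 × 0.2 × 0.18 × 0.07 = 138.25728 kcal/m²
Via Species R: 840800 × 0.06 × 0.2 × 0.05 × 0.19 × 0.19 = 18.211728 kcal/m²
Total at Species E: 138.25728 + 18.211728 = 156.469008 kcal/m²

156.5 kcal/m²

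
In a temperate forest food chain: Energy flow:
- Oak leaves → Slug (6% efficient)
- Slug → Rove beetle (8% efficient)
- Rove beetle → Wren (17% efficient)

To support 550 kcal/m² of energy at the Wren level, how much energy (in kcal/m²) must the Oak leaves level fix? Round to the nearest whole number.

674020 kcal/m²

Cumulative transfer efficiency: 0.06 × 0.08 × 0.17 = 0.000816
Oak leaves energy = 550 / 0.000816 = 674020 kcal/m²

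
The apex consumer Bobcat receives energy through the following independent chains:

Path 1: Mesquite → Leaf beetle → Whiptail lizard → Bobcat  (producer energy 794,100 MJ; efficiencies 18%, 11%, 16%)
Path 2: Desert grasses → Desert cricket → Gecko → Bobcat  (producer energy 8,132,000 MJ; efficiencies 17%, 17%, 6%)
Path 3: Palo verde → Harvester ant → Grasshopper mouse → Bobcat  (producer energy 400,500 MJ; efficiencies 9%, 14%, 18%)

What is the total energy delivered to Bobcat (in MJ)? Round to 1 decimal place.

17524.9 MJ

Path 1: 794100 × 0.18 × 0.11 × 0.16 = 2515.7088 MJ
Path 2: 8132000 × 0.17 × 0.17 × 0.06 = 14100.888 MJ
Path 3: 400500 × 0.09 × 0.14 × 0.18 = 908.334 MJ
Total at Bobcat: 2515.7088 + 14100.888 + 908.334 = 17524.9308 MJ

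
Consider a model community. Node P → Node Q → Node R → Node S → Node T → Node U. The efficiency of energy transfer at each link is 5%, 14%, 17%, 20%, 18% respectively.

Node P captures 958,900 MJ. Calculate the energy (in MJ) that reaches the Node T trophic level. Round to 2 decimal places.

Node Q: 958900 × 0.05 = 47945 MJ
Node R: 47945 × 0.14 = 6712.3 MJ
Node S: 6712.3 × 0.17 = 1141.091 MJ
Node T: 1141.091 × 0.2 = 228.2182 MJ

228.22 MJ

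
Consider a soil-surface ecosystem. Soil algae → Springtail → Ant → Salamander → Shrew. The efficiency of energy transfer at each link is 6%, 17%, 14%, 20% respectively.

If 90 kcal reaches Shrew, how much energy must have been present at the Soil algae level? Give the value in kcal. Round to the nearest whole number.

315126 kcal

Cumulative transfer efficiency: 0.06 × 0.17 × 0.14 × 0.2 = 0.0002856
Soil algae energy = 90 / 0.0002856 = 315126 kcal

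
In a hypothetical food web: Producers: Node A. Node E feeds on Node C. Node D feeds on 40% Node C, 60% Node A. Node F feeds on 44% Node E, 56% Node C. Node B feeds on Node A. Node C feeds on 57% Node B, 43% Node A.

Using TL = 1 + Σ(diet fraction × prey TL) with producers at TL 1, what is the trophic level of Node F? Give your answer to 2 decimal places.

4.01

Node B: 1 + 1 = 2
Node C: 1 + (0.57×2 + 0.43×1) = 2.57
Node D: 1 + (0.4×2.57 + 0.6×1) = 2.628
Node E: 1 + 2.57 = 3.57
Node F: 1 + (0.44×3.57 + 0.56×2.57) = 4.01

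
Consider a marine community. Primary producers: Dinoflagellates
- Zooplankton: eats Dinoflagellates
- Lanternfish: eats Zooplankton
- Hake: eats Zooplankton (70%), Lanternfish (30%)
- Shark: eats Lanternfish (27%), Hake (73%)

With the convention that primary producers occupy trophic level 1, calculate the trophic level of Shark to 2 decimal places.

4.22

Zooplankton: 1 + 1 = 2
Lanternfish: 1 + 2 = 3
Hake: 1 + (0.7×2 + 0.3×3) = 3.3
Shark: 1 + (0.27×3 + 0.73×3.3) = 4.219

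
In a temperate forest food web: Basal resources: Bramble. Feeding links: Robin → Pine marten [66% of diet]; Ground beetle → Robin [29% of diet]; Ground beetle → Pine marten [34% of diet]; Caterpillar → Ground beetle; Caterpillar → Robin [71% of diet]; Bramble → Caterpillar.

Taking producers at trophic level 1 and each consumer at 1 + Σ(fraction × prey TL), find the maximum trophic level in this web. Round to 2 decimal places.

Caterpillar: 1 + 1 = 2
Ground beetle: 1 + 2 = 3
Robin: 1 + (0.71×2 + 0.29×3) = 3.29
Pine marten: 1 + (0.34×3 + 0.66×3.29) = 4.1914

4.19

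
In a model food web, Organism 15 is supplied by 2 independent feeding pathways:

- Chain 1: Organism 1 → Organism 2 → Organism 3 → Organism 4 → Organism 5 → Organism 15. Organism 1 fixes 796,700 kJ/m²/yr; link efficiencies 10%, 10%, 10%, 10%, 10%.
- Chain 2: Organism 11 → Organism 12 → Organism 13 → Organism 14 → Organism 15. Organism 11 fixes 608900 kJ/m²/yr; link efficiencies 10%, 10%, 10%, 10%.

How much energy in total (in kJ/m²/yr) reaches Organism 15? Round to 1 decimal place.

Chain 1: 796700 × 0.1 × 0.1 × 0.1 × 0.1 × 0.1 = 7.967 kJ/m²/yr
Chain 2: 608900 × 0.1 × 0.1 × 0.1 × 0.1 = 60.89 kJ/m²/yr
Total at Organism 15: 7.967 + 60.89 = 68.857 kJ/m²/yr

68.9 kJ/m²/yr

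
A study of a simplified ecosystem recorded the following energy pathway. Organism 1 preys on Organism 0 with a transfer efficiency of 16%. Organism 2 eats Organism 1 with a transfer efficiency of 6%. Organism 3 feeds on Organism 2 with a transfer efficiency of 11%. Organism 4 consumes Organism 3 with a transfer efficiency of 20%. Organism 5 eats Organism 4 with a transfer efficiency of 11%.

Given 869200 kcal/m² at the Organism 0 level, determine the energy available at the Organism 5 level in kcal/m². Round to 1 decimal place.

Organism 1: 869200 × 0.16 = 139072 kcal/m²
Organism 2: 139072 × 0.06 = 8344.32 kcal/m²
Organism 3: 8344.32 × 0.11 = 917.8752 kcal/m²
Organism 4: 917.8752 × 0.2 = 183.57504 kcal/m²
Organism 5: 183.57504 × 0.11 = 20.1932544 kcal/m²

20.2 kcal/m²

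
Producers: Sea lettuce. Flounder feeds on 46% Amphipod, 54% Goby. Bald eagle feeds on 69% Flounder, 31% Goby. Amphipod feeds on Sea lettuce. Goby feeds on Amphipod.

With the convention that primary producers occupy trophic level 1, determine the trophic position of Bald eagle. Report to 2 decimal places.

4.37

Amphipod: 1 + 1 = 2
Goby: 1 + 2 = 3
Flounder: 1 + (0.46×2 + 0.54×3) = 3.54
Bald eagle: 1 + (0.69×3.54 + 0.31×3) = 4.3726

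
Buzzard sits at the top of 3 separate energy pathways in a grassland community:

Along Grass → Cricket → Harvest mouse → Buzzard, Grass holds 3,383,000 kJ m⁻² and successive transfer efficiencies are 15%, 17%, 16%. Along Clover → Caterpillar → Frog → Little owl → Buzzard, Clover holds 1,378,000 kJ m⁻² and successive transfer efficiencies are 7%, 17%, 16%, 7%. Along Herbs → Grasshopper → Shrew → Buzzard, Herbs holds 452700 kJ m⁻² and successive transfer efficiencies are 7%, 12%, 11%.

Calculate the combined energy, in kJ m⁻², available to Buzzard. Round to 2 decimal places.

14404.59 kJ m⁻²

Via Grass: 3383000 × 0.15 × 0.17 × 0.16 = 13802.64 kJ m⁻²
Via Clover: 1378000 × 0.07 × 0.17 × 0.16 × 0.07 = 183.65984 kJ m⁻²
Via Herbs: 452700 × 0.07 × 0.12 × 0.11 = 418.2948 kJ m⁻²
Total at Buzzard: 13802.64 + 183.65984 + 418.2948 = 14404.59464 kJ m⁻²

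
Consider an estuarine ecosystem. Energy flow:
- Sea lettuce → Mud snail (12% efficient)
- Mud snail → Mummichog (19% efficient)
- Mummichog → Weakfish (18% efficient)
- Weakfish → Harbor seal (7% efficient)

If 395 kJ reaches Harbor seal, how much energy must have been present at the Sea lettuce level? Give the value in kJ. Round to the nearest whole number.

Cumulative transfer efficiency: 0.12 × 0.19 × 0.18 × 0.07 = 0.00028728
Sea lettuce energy = 395 / 0.00028728 = 1374965 kJ

1374965 kJ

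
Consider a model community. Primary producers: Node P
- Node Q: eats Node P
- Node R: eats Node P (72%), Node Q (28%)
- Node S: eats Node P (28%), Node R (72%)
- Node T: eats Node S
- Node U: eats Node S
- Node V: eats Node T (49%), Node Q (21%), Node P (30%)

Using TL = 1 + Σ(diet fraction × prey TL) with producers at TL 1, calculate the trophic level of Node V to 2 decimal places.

Node Q: 1 + 1 = 2
Node R: 1 + (0.72×1 + 0.28×2) = 2.28
Node S: 1 + (0.28×1 + 0.72×2.28) = 2.9216
Node T: 1 + 2.9216 = 3.9216
Node U: 1 + 2.9216 = 3.9216
Node V: 1 + (0.49×3.9216 + 0.21×2 + 0.3×1) = 3.641584

3.64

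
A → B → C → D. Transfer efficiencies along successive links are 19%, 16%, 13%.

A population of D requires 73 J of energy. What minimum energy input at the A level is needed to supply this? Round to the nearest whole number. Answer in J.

18472 J

Cumulative transfer efficiency: 0.19 × 0.16 × 0.13 = 0.003952
A energy = 73 / 0.003952 = 18472 J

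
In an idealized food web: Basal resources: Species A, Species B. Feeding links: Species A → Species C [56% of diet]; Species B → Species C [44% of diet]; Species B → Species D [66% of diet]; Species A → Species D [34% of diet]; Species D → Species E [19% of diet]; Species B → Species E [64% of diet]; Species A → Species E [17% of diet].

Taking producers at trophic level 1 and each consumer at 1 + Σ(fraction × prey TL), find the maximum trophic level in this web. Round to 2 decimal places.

Species C: 1 + (0.56×1 + 0.44×1) = 2
Species D: 1 + (0.66×1 + 0.34×1) = 2
Species E: 1 + (0.19×2 + 0.64×1 + 0.17×1) = 2.19

2.19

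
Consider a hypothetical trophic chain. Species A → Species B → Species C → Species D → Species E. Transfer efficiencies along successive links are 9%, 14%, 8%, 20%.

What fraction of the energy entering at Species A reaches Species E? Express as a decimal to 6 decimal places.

Product of link efficiencies: 0.09 × 0.14 × 0.08 × 0.2 = 0.0002016

0.000202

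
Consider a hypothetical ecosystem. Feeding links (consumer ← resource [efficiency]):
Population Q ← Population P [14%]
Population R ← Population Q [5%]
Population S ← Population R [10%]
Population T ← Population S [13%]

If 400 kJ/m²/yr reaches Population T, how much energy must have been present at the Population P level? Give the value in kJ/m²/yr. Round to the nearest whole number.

4395604 kJ/m²/yr

Cumulative transfer efficiency: 0.14 × 0.05 × 0.1 × 0.13 = 0.000091
Population P energy = 400 / 0.000091 = 4395604 kJ/m²/yr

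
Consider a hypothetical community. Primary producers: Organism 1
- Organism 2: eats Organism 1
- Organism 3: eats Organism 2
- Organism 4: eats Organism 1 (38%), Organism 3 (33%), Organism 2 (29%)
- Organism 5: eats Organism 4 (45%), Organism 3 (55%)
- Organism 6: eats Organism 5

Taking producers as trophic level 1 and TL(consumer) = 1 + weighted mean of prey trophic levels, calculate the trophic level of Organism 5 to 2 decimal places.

3.98

Organism 2: 1 + 1 = 2
Organism 3: 1 + 2 = 3
Organism 4: 1 + (0.38×1 + 0.33×3 + 0.29×2) = 2.95
Organism 5: 1 + (0.45×2.95 + 0.55×3) = 3.9775
Organism 6: 1 + 3.9775 = 4.9775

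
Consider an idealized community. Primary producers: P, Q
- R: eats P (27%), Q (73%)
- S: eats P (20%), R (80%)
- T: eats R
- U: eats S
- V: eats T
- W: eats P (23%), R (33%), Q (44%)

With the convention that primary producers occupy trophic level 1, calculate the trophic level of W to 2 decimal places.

2.33

R: 1 + (0.27×1 + 0.73×1) = 2
S: 1 + (0.2×1 + 0.8×2) = 2.8
T: 1 + 2 = 3
U: 1 + 2.8 = 3.8
V: 1 + 3 = 4
W: 1 + (0.23×1 + 0.33×2 + 0.44×1) = 2.33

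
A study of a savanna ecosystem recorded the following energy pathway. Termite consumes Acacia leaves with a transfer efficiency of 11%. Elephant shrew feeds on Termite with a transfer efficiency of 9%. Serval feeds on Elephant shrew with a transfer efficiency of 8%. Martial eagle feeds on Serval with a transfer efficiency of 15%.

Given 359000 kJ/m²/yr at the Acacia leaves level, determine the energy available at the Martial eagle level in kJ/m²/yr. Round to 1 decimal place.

Termite: 359000 × 0.11 = 39490 kJ/m²/yr
Elephant shrew: 39490 × 0.09 = 3554.1 kJ/m²/yr
Serval: 3554.1 × 0.08 = 284.328 kJ/m²/yr
Martial eagle: 284.328 × 0.15 = 42.6492 kJ/m²/yr

42.6 kJ/m²/yr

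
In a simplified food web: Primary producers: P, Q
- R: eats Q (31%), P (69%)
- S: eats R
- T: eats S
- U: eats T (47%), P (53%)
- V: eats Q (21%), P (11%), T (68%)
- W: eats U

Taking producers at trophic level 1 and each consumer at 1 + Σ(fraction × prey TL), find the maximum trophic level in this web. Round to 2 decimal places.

4.41

R: 1 + (0.31×1 + 0.69×1) = 2
S: 1 + 2 = 3
T: 1 + 3 = 4
U: 1 + (0.47×4 + 0.53×1) = 3.41
V: 1 + (0.21×1 + 0.11×1 + 0.68×4) = 4.04
W: 1 + 3.41 = 4.41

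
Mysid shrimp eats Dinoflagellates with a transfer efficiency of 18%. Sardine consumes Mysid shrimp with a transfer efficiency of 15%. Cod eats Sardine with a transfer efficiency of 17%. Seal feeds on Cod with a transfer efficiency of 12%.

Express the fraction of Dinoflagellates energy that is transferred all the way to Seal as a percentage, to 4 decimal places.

0.0551%

Product of link efficiencies: 0.18 × 0.15 × 0.17 × 0.12 = 0.0005508
As a percentage: 0.0005508 × 100 = 0.0551%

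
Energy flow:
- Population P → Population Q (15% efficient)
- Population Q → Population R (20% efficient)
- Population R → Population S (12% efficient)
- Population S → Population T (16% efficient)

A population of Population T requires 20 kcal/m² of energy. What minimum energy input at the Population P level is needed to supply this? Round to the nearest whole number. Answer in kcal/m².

34722 kcal/m²

Cumulative transfer efficiency: 0.15 × 0.2 × 0.12 × 0.16 = 0.000576
Population P energy = 20 / 0.000576 = 34722 kcal/m²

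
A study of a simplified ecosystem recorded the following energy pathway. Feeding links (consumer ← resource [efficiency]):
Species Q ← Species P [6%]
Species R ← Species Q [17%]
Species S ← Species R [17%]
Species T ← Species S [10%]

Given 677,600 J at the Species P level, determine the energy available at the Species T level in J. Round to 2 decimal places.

117.50 J

Species Q: 677600 × 0.06 = 40656 J
Species R: 40656 × 0.17 = 6911.52 J
Species S: 6911.52 × 0.17 = 1174.9584 J
Species T: 1174.9584 × 0.1 = 117.49584 J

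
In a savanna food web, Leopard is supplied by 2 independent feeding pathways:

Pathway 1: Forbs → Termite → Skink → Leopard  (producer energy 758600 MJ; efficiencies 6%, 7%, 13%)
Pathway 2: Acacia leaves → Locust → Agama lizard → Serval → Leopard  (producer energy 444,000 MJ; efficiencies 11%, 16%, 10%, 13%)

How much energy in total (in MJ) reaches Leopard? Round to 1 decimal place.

Pathway 1: 758600 × 0.06 × 0.07 × 0.13 = 414.1956 MJ
Pathway 2: 444000 × 0.11 × 0.16 × 0.1 × 0.13 = 101.5872 MJ
Total at Leopard: 414.1956 + 101.5872 = 515.7828 MJ

515.8 MJ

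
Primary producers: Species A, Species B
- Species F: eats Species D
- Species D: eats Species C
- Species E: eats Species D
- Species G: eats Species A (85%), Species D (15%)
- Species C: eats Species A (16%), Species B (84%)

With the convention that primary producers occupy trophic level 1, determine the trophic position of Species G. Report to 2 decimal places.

Species C: 1 + (0.16×1 + 0.84×1) = 2
Species D: 1 + 2 = 3
Species E: 1 + 3 = 4
Species F: 1 + 3 = 4
Species G: 1 + (0.85×1 + 0.15×3) = 2.3

2.30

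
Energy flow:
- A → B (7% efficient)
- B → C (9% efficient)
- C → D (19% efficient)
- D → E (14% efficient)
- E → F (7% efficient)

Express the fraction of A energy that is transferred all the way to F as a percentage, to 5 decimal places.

0.00117%

Product of link efficiencies: 0.07 × 0.09 × 0.19 × 0.14 × 0.07 = 0.0000117306
As a percentage: 0.0000117306 × 100 = 0.00117%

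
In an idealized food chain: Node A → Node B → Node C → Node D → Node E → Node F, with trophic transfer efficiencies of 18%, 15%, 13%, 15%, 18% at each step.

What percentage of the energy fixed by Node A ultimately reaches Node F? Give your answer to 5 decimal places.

Product of link efficiencies: 0.18 × 0.15 × 0.13 × 0.15 × 0.18 = 0.00009477
As a percentage: 0.00009477 × 100 = 0.00948%

0.00948%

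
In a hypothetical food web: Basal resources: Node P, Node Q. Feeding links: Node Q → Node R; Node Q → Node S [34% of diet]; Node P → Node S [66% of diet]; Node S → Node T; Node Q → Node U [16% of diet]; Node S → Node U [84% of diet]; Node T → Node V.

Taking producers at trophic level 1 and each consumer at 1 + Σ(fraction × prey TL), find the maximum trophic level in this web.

Node R: 1 + 1 = 2
Node S: 1 + (0.34×1 + 0.66×1) = 2
Node T: 1 + 2 = 3
Node U: 1 + (0.16×1 + 0.84×2) = 2.84
Node V: 1 + 3 = 4

4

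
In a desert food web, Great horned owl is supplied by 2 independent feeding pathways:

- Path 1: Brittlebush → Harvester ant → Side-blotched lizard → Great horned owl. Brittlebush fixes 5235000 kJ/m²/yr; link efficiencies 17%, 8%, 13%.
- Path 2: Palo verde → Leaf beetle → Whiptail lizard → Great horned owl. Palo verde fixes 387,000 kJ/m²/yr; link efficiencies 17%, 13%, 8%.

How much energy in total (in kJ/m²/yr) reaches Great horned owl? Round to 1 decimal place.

9939.7 kJ/m²/yr

Path 1: 5235000 × 0.17 × 0.08 × 0.13 = 9255.48 kJ/m²/yr
Path 2: 387000 × 0.17 × 0.13 × 0.08 = 684.216 kJ/m²/yr
Total at Great horned owl: 9255.48 + 684.216 = 9939.696 kJ/m²/yr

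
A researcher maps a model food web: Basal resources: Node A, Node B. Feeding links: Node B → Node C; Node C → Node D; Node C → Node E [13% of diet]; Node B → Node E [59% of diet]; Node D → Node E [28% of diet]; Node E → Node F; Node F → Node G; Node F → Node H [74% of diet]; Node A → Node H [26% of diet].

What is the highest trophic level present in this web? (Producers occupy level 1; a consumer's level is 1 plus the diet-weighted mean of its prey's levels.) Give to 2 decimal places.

Node C: 1 + 1 = 2
Node D: 1 + 2 = 3
Node E: 1 + (0.13×2 + 0.59×1 + 0.28×3) = 2.69
Node F: 1 + 2.69 = 3.69
Node G: 1 + 3.69 = 4.69
Node H: 1 + (0.74×3.69 + 0.26×1) = 3.9906

4.69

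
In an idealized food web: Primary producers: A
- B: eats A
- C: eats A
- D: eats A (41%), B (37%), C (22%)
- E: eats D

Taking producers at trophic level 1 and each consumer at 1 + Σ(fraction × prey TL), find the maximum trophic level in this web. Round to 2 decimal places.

B: 1 + 1 = 2
C: 1 + 1 = 2
D: 1 + (0.41×1 + 0.37×2 + 0.22×2) = 2.59
E: 1 + 2.59 = 3.59

3.59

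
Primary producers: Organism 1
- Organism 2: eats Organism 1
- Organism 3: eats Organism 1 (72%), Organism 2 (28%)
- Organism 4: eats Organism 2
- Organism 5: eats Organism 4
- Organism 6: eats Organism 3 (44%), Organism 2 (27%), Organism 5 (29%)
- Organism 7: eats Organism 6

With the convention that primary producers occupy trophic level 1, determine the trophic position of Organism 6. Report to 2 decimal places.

Organism 2: 1 + 1 = 2
Organism 3: 1 + (0.72×1 + 0.28×2) = 2.28
Organism 4: 1 + 2 = 3
Organism 5: 1 + 3 = 4
Organism 6: 1 + (0.44×2.28 + 0.27×2 + 0.29×4) = 3.7032
Organism 7: 1 + 3.7032 = 4.7032

3.70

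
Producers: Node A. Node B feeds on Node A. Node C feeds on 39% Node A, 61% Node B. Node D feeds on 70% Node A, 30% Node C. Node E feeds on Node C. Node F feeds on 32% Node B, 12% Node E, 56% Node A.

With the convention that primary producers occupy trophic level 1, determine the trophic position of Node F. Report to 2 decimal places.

Node B: 1 + 1 = 2
Node C: 1 + (0.39×1 + 0.61×2) = 2.61
Node D: 1 + (0.7×1 + 0.3×2.61) = 2.483
Node E: 1 + 2.61 = 3.61
Node F: 1 + (0.32×2 + 0.12×3.61 + 0.56×1) = 2.6332

2.63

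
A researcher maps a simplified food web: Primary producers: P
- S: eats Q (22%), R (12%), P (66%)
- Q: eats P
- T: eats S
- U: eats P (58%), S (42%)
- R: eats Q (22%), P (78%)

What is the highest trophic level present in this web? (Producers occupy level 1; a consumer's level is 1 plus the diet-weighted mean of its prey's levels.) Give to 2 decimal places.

3.37

Q: 1 + 1 = 2
R: 1 + (0.22×2 + 0.78×1) = 2.22
S: 1 + (0.22×2 + 0.12×2.22 + 0.66×1) = 2.3664
T: 1 + 2.3664 = 3.3664
U: 1 + (0.58×1 + 0.42×2.3664) = 2.573888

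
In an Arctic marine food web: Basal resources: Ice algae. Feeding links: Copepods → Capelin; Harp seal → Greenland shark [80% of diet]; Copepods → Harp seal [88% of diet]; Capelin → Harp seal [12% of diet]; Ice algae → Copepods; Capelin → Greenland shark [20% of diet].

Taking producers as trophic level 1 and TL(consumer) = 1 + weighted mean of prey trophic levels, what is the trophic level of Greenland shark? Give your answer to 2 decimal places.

Copepods: 1 + 1 = 2
Capelin: 1 + 2 = 3
Harp seal: 1 + (0.12×3 + 0.88×2) = 3.12
Greenland shark: 1 + (0.8×3.12 + 0.2×3) = 4.096

4.10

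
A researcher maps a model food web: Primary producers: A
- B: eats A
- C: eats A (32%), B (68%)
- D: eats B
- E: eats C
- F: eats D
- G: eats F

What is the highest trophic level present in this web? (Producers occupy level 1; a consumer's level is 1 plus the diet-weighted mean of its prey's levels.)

5

B: 1 + 1 = 2
C: 1 + (0.32×1 + 0.68×2) = 2.68
D: 1 + 2 = 3
E: 1 + 2.68 = 3.68
F: 1 + 3 = 4
G: 1 + 4 = 5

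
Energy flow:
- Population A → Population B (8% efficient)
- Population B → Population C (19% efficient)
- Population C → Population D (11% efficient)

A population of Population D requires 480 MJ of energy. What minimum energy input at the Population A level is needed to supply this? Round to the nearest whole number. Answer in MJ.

287081 MJ

Cumulative transfer efficiency: 0.08 × 0.19 × 0.11 = 0.001672
Population A energy = 480 / 0.001672 = 287081 MJ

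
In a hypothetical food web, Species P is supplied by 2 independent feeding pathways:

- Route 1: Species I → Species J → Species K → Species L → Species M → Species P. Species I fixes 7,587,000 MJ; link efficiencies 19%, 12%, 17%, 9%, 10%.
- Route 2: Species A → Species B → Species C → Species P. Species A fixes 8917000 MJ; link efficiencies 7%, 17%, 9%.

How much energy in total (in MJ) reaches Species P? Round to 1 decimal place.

Route 1: 7587000 × 0.19 × 0.12 × 0.17 × 0.09 × 0.1 = 264.664908 MJ
Route 2: 8917000 × 0.07 × 0.17 × 0.09 = 9550.107 MJ
Total at Species P: 264.664908 + 9550.107 = 9814.771908 MJ

9814.8 MJ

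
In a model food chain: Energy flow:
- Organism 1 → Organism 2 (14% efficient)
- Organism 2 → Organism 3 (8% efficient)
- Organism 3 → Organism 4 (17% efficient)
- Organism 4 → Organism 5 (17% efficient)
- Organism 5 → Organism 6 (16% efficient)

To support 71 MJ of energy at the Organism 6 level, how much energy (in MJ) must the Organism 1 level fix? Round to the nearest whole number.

Cumulative transfer efficiency: 0.14 × 0.08 × 0.17 × 0.17 × 0.16 = 0.0000517888
Organism 1 energy = 71 / 0.0000517888 = 1370953 MJ

1370953 MJ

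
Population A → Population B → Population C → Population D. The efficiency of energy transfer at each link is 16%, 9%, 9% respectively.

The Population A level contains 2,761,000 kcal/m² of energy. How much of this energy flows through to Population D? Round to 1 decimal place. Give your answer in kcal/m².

Population B: 2761000 × 0.16 = 441760 kcal/m²
Population C: 441760 × 0.09 = 39758.4 kcal/m²
Population D: 39758.4 × 0.09 = 3578.256 kcal/m²

3578.3 kcal/m²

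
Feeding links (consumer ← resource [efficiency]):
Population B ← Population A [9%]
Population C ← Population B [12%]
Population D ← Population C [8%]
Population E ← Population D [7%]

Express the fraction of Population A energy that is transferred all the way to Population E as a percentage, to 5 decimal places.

0.00605%

Product of link efficiencies: 0.09 × 0.12 × 0.08 × 0.07 = 0.00006048
As a percentage: 0.00006048 × 100 = 0.00605%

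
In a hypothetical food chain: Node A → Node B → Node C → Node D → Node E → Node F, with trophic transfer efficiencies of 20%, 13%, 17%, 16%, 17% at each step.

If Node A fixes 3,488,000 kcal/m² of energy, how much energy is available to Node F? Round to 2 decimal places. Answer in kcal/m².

Node B: 3488000 × 0.2 = 697600 kcal/m²
Node C: 697600 × 0.13 = 90688 kcal/m²
Node D: 90688 × 0.17 = 15416.96 kcal/m²
Node E: 15416.96 × 0.16 = 2466.7136 kcal/m²
Node F: 2466.7136 × 0.17 = 419.341312 kcal/m²

419.34 kcal/m²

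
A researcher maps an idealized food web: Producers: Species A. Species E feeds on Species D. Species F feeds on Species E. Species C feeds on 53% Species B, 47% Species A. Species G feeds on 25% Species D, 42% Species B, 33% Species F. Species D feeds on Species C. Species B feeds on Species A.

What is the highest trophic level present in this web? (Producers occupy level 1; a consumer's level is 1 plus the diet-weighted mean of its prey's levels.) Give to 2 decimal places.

Species B: 1 + 1 = 2
Species C: 1 + (0.53×2 + 0.47×1) = 2.53
Species D: 1 + 2.53 = 3.53
Species E: 1 + 3.53 = 4.53
Species F: 1 + 4.53 = 5.53
Species G: 1 + (0.25×3.53 + 0.42×2 + 0.33×5.53) = 4.5474

5.53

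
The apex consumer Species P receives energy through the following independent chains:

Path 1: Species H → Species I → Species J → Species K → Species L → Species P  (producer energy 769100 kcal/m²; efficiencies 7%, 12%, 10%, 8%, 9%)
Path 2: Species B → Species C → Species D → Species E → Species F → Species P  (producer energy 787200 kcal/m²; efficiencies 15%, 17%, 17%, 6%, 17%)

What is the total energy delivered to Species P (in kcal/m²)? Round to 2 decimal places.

39.46 kcal/m²

Path 1: 769100 × 0.07 × 0.12 × 0.1 × 0.08 × 0.09 = 4.6515168 kcal/m²
Path 2: 787200 × 0.15 × 0.17 × 0.17 × 0.06 × 0.17 = 34.8076224 kcal/m²
Total at Species P: 4.6515168 + 34.8076224 = 39.4591392 kcal/m²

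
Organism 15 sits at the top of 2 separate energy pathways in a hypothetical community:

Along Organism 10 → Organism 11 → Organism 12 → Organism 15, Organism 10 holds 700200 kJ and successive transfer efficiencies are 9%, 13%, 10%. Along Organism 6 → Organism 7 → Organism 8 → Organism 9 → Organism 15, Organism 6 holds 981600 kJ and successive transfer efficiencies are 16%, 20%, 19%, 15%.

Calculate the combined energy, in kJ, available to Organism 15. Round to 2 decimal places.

1714.45 kJ

Via Organism 10: 700200 × 0.09 × 0.13 × 0.1 = 819.234 kJ
Via Organism 6: 981600 × 0.16 × 0.2 × 0.19 × 0.15 = 895.2192 kJ
Total at Organism 15: 819.234 + 895.2192 = 1714.4532 kJ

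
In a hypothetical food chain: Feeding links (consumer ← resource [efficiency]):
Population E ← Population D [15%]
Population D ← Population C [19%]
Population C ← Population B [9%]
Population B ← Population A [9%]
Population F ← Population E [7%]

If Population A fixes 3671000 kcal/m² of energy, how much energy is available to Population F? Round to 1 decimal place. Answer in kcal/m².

Population B: 3671000 × 0.09 = 330390 kcal/m²
Population C: 330390 × 0.09 = 29735.1 kcal/m²
Population D: 29735.1 × 0.19 = 5649.669 kcal/m²
Population E: 5649.669 × 0.15 = 847.45035 kcal/m²
Population F: 847.45035 × 0.07 = 59.3215245 kcal/m²

59.3 kcal/m²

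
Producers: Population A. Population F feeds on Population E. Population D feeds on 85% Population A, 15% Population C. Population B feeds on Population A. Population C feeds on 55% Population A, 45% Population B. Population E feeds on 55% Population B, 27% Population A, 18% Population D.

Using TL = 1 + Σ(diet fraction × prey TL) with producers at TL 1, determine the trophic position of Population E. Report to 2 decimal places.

Population B: 1 + 1 = 2
Population C: 1 + (0.55×1 + 0.45×2) = 2.45
Population D: 1 + (0.85×1 + 0.15×2.45) = 2.2175
Population E: 1 + (0.55×2 + 0.27×1 + 0.18×2.2175) = 2.76915
Population F: 1 + 2.76915 = 3.76915

2.77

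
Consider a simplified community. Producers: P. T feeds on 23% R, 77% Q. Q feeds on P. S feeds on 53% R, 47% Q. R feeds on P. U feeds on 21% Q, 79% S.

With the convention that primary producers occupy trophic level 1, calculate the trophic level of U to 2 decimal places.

3.79

Q: 1 + 1 = 2
R: 1 + 1 = 2
S: 1 + (0.53×2 + 0.47×2) = 3
T: 1 + (0.23×2 + 0.77×2) = 3
U: 1 + (0.21×2 + 0.79×3) = 3.79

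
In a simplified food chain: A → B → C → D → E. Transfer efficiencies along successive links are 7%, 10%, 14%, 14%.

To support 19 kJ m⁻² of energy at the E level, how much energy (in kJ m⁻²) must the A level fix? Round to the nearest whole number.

Cumulative transfer efficiency: 0.07 × 0.1 × 0.14 × 0.14 = 0.0001372
A energy = 19 / 0.0001372 = 138484 kJ m⁻²

138484 kJ m⁻²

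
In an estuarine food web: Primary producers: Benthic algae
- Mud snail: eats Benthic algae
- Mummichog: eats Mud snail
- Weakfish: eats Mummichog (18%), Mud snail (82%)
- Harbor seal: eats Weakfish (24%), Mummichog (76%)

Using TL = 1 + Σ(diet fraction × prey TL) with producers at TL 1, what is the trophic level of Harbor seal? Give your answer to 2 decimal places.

4.04

Mud snail: 1 + 1 = 2
Mummichog: 1 + 2 = 3
Weakfish: 1 + (0.18×3 + 0.82×2) = 3.18
Harbor seal: 1 + (0.24×3.18 + 0.76×3) = 4.0432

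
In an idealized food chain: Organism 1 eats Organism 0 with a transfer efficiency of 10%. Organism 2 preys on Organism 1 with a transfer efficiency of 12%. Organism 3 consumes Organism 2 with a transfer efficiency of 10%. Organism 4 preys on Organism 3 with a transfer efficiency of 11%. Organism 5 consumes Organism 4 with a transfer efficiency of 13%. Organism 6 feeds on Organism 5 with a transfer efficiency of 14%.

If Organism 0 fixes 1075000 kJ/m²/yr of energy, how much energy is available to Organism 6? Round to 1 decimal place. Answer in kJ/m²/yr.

2.6 kJ/m²/yr

Organism 1: 1075000 × 0.1 = 107500 kJ/m²/yr
Organism 2: 107500 × 0.12 = 12900 kJ/m²/yr
Organism 3: 12900 × 0.1 = 1290 kJ/m²/yr
Organism 4: 1290 × 0.11 = 141.9 kJ/m²/yr
Organism 5: 141.9 × 0.13 = 18.447 kJ/m²/yr
Organism 6: 18.447 × 0.14 = 2.58258 kJ/m²/yr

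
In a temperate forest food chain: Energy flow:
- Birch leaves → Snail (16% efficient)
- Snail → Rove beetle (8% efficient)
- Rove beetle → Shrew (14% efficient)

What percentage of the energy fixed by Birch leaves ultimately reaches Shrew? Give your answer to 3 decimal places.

0.179%

Product of link efficiencies: 0.16 × 0.08 × 0.14 = 0.001792
As a percentage: 0.001792 × 100 = 0.179%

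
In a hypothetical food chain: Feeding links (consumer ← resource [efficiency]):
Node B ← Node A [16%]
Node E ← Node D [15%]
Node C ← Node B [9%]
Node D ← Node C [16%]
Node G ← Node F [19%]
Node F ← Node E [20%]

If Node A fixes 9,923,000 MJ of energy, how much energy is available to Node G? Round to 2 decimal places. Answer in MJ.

Node B: 9923000 × 0.16 = 1587680 MJ
Node C: 1587680 × 0.09 = 142891.2 MJ
Node D: 142891.2 × 0.16 = 22862.592 MJ
Node E: 22862.592 × 0.15 = 3429.3888 MJ
Node F: 3429.3888 × 0.2 = 685.87776 MJ
Node G: 685.87776 × 0.19 = 130.3167744 MJ

130.32 MJ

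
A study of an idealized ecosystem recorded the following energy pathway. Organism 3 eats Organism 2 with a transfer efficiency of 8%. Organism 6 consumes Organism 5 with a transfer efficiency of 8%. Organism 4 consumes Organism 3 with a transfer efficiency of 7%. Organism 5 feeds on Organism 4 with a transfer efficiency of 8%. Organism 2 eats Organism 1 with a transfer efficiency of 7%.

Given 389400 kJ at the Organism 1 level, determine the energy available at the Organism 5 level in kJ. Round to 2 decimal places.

12.21 kJ

Organism 2: 389400 × 0.07 = 27258 kJ
Organism 3: 27258 × 0.08 = 2180.64 kJ
Organism 4: 2180.64 × 0.07 = 152.6448 kJ
Organism 5: 152.6448 × 0.08 = 12.211584 kJ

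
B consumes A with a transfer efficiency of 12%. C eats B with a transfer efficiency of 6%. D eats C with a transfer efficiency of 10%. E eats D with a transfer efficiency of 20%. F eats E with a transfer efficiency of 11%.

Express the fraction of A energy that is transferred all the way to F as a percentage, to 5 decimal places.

Product of link efficiencies: 0.12 × 0.06 × 0.1 × 0.2 × 0.11 = 0.00001584
As a percentage: 0.00001584 × 100 = 0.00158%

0.00158%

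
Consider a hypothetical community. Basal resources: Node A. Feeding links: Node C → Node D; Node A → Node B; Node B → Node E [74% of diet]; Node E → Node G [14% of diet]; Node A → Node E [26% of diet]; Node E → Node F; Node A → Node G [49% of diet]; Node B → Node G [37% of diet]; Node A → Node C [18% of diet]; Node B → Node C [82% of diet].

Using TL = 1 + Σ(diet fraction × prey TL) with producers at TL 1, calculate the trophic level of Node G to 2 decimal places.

Node B: 1 + 1 = 2
Node C: 1 + (0.18×1 + 0.82×2) = 2.82
Node D: 1 + 2.82 = 3.82
Node E: 1 + (0.74×2 + 0.26×1) = 2.74
Node F: 1 + 2.74 = 3.74
Node G: 1 + (0.37×2 + 0.14×2.74 + 0.49×1) = 2.6136

2.61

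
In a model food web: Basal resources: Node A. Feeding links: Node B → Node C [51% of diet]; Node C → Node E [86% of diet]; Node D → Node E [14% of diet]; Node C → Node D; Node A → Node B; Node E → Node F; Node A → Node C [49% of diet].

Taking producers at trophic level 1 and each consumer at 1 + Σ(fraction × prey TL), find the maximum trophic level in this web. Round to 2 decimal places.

4.65

Node B: 1 + 1 = 2
Node C: 1 + (0.51×2 + 0.49×1) = 2.51
Node D: 1 + 2.51 = 3.51
Node E: 1 + (0.14×3.51 + 0.86×2.51) = 3.65
Node F: 1 + 3.65 = 4.65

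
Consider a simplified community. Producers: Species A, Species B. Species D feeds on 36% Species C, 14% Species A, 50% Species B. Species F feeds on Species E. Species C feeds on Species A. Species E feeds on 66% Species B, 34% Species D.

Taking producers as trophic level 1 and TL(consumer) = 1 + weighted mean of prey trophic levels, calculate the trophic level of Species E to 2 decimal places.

2.46

Species C: 1 + 1 = 2
Species D: 1 + (0.36×2 + 0.14×1 + 0.5×1) = 2.36
Species E: 1 + (0.66×1 + 0.34×2.36) = 2.4624
Species F: 1 + 2.4624 = 3.4624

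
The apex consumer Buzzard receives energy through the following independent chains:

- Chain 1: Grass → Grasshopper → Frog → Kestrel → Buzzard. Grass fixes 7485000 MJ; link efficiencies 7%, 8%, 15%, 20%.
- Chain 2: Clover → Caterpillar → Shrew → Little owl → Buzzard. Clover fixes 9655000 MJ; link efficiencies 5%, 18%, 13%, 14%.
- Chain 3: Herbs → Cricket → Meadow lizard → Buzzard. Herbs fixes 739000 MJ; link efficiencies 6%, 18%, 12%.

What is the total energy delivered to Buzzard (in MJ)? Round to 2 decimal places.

Chain 1: 7485000 × 0.07 × 0.08 × 0.15 × 0.2 = 1257.48 MJ
Chain 2: 9655000 × 0.05 × 0.18 × 0.13 × 0.14 = 1581.489 MJ
Chain 3: 739000 × 0.06 × 0.18 × 0.12 = 957.744 MJ
Total at Buzzard: 1257.48 + 1581.489 + 957.744 = 3796.713 MJ

3796.71 MJ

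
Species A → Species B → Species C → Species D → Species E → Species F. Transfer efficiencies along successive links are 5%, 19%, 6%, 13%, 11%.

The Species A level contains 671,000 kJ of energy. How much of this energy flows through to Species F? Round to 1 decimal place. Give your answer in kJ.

Species B: 671000 × 0.05 = 33550 kJ
Species C: 33550 × 0.19 = 6374.5 kJ
Species D: 6374.5 × 0.06 = 382.47 kJ
Species E: 382.47 × 0.13 = 49.7211 kJ
Species F: 49.7211 × 0.11 = 5.469321 kJ

5.5 kJ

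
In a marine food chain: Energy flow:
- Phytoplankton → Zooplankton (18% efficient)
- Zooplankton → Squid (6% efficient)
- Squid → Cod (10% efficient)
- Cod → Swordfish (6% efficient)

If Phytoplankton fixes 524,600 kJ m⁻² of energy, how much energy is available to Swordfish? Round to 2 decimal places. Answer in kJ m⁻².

Zooplankton: 524600 × 0.18 = 94428 kJ m⁻²
Squid: 94428 × 0.06 = 5665.68 kJ m⁻²
Cod: 5665.68 × 0.1 = 566.568 kJ m⁻²
Swordfish: 566.568 × 0.06 = 33.99408 kJ m⁻²

33.99 kJ m⁻²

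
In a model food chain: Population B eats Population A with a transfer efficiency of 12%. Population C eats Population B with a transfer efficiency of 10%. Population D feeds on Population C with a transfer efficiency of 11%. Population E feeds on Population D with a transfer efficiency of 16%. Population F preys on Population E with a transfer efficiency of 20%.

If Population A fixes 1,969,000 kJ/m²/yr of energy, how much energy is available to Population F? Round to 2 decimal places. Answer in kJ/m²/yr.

83.17 kJ/m²/yr

Population B: 1969000 × 0.12 = 236280 kJ/m²/yr
Population C: 236280 × 0.1 = 23628 kJ/m²/yr
Population D: 23628 × 0.11 = 2599.08 kJ/m²/yr
Population E: 2599.08 × 0.16 = 415.8528 kJ/m²/yr
Population F: 415.8528 × 0.2 = 83.17056 kJ/m²/yr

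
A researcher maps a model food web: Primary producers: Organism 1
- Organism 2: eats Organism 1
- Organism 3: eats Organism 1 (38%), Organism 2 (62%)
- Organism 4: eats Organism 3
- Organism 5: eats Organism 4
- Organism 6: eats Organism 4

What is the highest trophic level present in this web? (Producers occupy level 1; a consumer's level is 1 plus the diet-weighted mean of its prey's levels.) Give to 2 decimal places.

4.62

Organism 2: 1 + 1 = 2
Organism 3: 1 + (0.38×1 + 0.62×2) = 2.62
Organism 4: 1 + 2.62 = 3.62
Organism 5: 1 + 3.62 = 4.62
Organism 6: 1 + 3.62 = 4.62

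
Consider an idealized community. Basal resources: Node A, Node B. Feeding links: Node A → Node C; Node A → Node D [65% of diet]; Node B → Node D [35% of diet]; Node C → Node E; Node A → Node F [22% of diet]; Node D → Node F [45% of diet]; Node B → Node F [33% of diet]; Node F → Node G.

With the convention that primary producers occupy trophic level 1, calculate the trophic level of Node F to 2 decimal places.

Node C: 1 + 1 = 2
Node D: 1 + (0.65×1 + 0.35×1) = 2
Node E: 1 + 2 = 3
Node F: 1 + (0.22×1 + 0.45×2 + 0.33×1) = 2.45
Node G: 1 + 2.45 = 3.45

2.45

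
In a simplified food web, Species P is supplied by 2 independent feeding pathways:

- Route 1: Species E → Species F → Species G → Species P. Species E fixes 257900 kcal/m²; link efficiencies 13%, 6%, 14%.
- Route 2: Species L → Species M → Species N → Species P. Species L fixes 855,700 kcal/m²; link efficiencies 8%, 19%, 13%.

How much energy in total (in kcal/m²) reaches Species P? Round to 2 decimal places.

1972.49 kcal/m²

Route 1: 257900 × 0.13 × 0.06 × 0.14 = 281.6268 kcal/m²
Route 2: 855700 × 0.08 × 0.19 × 0.13 = 1690.8632 kcal/m²
Total at Species P: 281.6268 + 1690.8632 = 1972.49 kcal/m²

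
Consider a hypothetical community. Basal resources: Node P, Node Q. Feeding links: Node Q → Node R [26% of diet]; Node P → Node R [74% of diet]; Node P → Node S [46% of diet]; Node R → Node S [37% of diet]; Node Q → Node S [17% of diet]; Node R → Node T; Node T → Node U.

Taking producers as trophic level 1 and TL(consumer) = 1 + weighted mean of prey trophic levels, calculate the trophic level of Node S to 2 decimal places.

Node R: 1 + (0.26×1 + 0.74×1) = 2
Node S: 1 + (0.46×1 + 0.37×2 + 0.17×1) = 2.37
Node T: 1 + 2 = 3
Node U: 1 + 3 = 4

2.37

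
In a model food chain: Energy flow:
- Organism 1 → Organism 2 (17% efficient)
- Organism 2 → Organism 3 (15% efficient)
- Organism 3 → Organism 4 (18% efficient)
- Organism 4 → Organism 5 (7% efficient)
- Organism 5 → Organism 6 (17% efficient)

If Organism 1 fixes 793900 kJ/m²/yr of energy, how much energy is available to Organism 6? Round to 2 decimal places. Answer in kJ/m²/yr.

43.36 kJ/m²/yr

Organism 2: 793900 × 0.17 = 134963 kJ/m²/yr
Organism 3: 134963 × 0.15 = 20244.45 kJ/m²/yr
Organism 4: 20244.45 × 0.18 = 3644.001 kJ/m²/yr
Organism 5: 3644.001 × 0.07 = 255.08007 kJ/m²/yr
Organism 6: 255.08007 × 0.17 = 43.3636119 kJ/m²/yr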